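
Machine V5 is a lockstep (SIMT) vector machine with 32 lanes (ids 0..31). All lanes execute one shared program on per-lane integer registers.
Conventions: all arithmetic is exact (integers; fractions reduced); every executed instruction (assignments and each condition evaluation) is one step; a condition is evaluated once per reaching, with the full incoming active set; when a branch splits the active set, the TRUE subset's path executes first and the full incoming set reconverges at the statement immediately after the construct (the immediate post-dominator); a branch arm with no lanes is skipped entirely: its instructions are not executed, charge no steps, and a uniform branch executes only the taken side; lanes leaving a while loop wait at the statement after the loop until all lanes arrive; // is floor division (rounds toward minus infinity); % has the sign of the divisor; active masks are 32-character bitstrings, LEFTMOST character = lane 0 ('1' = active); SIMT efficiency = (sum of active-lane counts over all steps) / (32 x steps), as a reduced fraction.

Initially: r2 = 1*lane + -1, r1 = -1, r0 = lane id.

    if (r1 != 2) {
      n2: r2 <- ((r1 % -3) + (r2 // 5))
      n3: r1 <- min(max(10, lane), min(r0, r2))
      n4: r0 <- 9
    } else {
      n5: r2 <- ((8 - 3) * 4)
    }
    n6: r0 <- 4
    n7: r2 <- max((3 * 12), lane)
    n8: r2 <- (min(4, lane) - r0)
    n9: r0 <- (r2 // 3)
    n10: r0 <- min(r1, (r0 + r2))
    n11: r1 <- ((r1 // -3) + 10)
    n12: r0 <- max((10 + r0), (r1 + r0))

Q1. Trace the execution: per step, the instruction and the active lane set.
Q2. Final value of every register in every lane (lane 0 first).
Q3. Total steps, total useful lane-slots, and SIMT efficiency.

step 0: eval (r1 != 2)               11111111111111111111111111111111
step 1: r2 <- ((r1 % -3) + (r2 // 5)) 11111111111111111111111111111111
step 2: r1 <- min(max(10, lane), min(r0, r2)) 11111111111111111111111111111111
step 3: r0 <- 9                      11111111111111111111111111111111
step 4: r0 <- 4                      11111111111111111111111111111111
step 5: r2 <- max((3 * 12), lane)    11111111111111111111111111111111
step 6: r2 <- (min(4, lane) - r0)    11111111111111111111111111111111
step 7: r0 <- (r2 // 3)              11111111111111111111111111111111
step 8: r0 <- min(r1, (r0 + r2))     11111111111111111111111111111111
step 9: r1 <- ((r1 // -3) + 10)      11111111111111111111111111111111
step 10: r0 <- max((10 + r0), (r1 + r0)) 11111111111111111111111111111111

Answer: 11 steps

r2: -4,-3,-2,-1,0,0,0,0,0,0,0,0,0,0,0,0,0,0,0,0,0,0,0,0,0,0,0,0,0,0,0,0
r1: 10,10,10,10,10,10,10,10,10,10,10,9,9,9,9,9,9,9,9,9,9,9,9,9,9,9,8,8,8,8,8,8
r0: 4,6,7,8,9,9,10,10,10,10,10,10,10,10,10,10,10,10,10,10,10,10,10,10,10,10,10,10,10,10,10,10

steps = 11; useful = 352; efficiency = 352/352 = 1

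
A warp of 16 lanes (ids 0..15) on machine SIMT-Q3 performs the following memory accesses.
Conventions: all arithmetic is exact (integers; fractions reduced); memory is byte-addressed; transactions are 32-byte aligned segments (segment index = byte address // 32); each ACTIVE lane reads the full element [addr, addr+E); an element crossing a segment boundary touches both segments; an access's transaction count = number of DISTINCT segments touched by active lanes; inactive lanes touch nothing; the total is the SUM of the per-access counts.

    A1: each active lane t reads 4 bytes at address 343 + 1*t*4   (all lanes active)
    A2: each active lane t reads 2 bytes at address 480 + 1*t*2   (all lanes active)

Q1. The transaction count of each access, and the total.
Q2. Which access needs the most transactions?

A1: 3 transactions
A2: 1 transaction

Answer: 3,1; total 4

Answer: A1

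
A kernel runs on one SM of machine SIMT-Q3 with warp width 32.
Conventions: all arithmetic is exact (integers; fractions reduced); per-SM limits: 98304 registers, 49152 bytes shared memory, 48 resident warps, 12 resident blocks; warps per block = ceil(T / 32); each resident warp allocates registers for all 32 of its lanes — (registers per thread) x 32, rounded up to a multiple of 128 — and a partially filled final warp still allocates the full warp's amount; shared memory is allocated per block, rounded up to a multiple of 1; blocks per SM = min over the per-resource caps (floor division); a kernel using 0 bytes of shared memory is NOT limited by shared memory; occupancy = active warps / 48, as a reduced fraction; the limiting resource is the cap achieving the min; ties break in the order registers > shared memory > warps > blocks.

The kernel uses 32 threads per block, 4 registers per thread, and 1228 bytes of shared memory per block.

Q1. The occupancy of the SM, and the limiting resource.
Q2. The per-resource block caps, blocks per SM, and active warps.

Answer: occupancy 1/4, limited by blocks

registers: 768 blocks
shared memory: 40 blocks
warps: 48 blocks
blocks: 12 blocks

Answer: 12 blocks, 12 active warps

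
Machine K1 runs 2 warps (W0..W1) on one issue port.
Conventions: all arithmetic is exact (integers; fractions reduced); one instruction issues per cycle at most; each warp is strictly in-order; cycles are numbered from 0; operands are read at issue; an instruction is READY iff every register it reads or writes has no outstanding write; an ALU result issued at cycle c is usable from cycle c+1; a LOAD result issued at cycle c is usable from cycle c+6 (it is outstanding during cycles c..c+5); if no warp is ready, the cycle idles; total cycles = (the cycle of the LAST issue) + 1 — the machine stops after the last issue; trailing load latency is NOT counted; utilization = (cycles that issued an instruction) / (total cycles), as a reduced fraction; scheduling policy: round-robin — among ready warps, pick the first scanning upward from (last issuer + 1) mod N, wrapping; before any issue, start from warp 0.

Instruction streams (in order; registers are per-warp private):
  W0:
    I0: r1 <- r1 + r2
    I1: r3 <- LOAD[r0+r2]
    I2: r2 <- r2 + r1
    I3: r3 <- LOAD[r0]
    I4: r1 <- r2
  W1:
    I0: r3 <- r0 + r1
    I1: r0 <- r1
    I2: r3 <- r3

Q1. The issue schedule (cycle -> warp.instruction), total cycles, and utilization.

cycle 0: W0.I0
cycle 1: W1.I0
cycle 2: W0.I1
cycle 3: W1.I1
cycle 4: W0.I2
cycle 5: W1.I2
cycle 6: idle
cycle 7: idle
cycle 8: W0.I3
cycle 9: W0.I4

Answer: 10 cycles, utilization 4/5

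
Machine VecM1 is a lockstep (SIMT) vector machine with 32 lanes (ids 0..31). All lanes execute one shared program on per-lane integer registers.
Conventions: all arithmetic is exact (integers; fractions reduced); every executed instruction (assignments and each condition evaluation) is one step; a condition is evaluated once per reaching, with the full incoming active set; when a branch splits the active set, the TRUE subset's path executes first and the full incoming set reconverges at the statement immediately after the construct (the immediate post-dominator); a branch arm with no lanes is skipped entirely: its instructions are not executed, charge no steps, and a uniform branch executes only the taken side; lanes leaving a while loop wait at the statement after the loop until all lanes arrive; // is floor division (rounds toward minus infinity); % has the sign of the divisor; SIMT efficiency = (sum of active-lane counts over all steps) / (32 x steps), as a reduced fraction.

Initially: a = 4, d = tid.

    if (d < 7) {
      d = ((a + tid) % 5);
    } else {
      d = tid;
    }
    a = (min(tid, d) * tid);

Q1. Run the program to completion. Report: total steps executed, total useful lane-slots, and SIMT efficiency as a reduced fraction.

Answer: 4 steps, 96 useful, 3/4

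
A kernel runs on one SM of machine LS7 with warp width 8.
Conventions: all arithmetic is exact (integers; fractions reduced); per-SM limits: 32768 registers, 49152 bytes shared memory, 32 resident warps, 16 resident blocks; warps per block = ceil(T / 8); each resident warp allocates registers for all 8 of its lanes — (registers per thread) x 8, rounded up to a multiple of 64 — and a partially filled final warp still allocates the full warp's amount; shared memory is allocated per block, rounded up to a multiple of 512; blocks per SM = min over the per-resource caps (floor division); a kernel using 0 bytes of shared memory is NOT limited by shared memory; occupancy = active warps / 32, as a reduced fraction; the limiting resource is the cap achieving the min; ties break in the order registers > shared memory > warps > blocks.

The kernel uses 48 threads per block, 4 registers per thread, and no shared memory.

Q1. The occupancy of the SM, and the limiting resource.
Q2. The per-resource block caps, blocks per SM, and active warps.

Answer: occupancy 15/16, limited by warps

registers: 85 blocks
shared memory: no limit (kernel uses none)
warps: 5 blocks
blocks: 16 blocks

Answer: 5 blocks, 30 active warps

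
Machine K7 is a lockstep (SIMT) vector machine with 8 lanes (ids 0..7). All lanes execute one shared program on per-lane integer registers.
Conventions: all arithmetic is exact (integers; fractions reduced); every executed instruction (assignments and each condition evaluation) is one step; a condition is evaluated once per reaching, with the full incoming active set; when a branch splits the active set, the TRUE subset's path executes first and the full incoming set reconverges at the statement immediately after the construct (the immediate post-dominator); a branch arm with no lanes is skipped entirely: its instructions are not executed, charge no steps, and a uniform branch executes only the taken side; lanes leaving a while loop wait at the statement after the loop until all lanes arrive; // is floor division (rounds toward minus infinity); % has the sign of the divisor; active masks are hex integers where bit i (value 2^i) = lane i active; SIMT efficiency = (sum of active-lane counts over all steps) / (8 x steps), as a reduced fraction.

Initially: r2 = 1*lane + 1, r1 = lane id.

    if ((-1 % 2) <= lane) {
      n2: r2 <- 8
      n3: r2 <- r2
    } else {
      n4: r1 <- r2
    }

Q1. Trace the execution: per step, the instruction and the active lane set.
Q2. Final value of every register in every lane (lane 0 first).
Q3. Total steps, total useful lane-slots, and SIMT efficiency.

step 0: eval ((-1 % 2) <= lane)      0xff
step 1: r2 <- 8                      0xfe
step 2: r2 <- r2                     0xfe
step 3: r1 <- r2                     0x01

Answer: 4 steps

r2: 1,8,8,8,8,8,8,8
r1: 1,1,2,3,4,5,6,7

steps = 4; useful = 23; efficiency = 23/32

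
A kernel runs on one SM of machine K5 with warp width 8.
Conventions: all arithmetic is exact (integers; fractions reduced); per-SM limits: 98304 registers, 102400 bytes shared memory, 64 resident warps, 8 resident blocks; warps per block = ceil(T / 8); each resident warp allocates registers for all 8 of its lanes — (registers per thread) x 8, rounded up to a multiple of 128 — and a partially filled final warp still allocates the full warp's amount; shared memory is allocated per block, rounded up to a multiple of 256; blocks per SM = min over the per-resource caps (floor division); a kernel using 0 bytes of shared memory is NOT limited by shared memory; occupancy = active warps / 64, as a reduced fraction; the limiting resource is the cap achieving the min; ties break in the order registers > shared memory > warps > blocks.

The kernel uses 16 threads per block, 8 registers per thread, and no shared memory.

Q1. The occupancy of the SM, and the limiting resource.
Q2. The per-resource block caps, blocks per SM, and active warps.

Answer: occupancy 1/4, limited by blocks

registers: 384 blocks
shared memory: no limit (kernel uses none)
warps: 32 blocks
blocks: 8 blocks

Answer: 8 blocks, 16 active warps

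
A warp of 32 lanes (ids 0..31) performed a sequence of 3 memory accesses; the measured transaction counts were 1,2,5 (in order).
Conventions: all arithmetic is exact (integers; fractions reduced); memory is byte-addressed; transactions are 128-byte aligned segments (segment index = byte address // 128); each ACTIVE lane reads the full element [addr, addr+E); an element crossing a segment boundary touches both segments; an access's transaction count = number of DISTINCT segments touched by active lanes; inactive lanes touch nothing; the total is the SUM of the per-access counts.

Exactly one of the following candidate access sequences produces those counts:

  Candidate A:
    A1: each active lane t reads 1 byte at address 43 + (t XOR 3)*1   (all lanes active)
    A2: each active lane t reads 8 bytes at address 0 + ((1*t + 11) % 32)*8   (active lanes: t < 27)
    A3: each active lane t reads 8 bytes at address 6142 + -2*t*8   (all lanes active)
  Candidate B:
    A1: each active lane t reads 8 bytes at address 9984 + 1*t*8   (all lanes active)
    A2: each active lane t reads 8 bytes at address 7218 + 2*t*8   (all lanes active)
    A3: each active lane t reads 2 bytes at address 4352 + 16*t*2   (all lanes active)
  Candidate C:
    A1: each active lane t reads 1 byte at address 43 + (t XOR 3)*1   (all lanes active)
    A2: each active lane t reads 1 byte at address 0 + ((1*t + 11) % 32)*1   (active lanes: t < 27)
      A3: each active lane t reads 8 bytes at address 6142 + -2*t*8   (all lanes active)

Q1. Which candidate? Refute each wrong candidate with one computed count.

B: A1 gives 2 transactions, not 1
C: A2 gives 1 transaction, not 2
A: all counts match (1,2,5)

Answer: A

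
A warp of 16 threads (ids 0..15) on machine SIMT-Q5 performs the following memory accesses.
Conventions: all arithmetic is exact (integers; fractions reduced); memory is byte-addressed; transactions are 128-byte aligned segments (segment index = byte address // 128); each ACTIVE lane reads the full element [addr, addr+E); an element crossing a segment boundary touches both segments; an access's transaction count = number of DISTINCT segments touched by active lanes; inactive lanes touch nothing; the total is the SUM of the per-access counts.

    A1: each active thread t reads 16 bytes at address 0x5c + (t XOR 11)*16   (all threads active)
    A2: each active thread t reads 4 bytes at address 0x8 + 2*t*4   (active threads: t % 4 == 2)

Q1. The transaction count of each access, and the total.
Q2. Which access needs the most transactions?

A1: 3 transactions
A2: 1 transaction

Answer: 3,1; total 4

Answer: A1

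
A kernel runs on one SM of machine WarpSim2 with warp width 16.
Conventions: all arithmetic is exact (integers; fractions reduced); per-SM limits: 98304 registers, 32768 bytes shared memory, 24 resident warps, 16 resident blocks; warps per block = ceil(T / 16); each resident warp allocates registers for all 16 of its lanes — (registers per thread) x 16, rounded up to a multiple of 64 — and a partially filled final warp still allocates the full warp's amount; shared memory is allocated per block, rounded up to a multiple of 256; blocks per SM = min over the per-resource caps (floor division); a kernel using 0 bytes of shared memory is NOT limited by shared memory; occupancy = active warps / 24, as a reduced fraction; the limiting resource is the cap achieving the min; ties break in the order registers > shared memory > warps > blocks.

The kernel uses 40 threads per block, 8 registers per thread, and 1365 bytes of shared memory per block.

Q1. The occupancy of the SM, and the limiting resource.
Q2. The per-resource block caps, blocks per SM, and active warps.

Answer: occupancy 1, limited by warps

registers: 256 blocks
shared memory: 21 blocks
warps: 8 blocks
blocks: 16 blocks

Answer: 8 blocks, 24 active warps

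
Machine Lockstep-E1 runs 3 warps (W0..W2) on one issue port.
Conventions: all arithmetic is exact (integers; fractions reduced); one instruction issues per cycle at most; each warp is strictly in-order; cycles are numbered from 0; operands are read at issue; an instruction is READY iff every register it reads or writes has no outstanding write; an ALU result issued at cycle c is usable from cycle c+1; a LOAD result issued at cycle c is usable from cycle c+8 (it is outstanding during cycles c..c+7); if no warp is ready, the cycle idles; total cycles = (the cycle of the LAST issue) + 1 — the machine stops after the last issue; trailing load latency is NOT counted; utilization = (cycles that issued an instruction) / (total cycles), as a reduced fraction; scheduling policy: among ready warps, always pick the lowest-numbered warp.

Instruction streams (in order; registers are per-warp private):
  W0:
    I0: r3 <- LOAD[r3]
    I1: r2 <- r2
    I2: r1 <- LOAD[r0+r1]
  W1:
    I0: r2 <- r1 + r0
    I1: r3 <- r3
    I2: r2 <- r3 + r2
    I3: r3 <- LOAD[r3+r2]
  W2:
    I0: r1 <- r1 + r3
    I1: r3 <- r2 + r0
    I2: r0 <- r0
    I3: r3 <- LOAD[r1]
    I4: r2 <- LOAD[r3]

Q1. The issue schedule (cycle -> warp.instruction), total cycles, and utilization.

cycle 0: W0.I0
cycle 1: W0.I1
cycle 2: W0.I2
cycle 3: W1.I0
cycle 4: W1.I1
cycle 5: W1.I2
cycle 6: W1.I3
cycle 7: W2.I0
cycle 8: W2.I1
cycle 9: W2.I2
cycle 10: W2.I3
cycle 11: idle
cycle 12: idle
cycle 13: idle
cycle 14: idle
cycle 15: idle
cycle 16: idle
cycle 17: idle
cycle 18: W2.I4

Answer: 19 cycles, utilization 12/19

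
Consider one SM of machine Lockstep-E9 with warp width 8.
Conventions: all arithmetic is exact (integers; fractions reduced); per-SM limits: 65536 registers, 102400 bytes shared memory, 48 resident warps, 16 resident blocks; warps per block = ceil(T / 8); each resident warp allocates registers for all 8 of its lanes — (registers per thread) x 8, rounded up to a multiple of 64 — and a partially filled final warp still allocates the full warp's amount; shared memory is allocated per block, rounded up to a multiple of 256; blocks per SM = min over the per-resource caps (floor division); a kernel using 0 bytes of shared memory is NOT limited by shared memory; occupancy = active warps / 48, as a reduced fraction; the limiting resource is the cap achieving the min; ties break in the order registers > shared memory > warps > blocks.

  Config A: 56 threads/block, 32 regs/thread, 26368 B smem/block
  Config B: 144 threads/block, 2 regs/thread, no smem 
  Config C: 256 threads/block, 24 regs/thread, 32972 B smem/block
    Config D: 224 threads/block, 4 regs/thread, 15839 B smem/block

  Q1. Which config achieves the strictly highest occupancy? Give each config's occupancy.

occupancies: A 7/16, B 3/4, C 2/3, D 7/12

Answer: B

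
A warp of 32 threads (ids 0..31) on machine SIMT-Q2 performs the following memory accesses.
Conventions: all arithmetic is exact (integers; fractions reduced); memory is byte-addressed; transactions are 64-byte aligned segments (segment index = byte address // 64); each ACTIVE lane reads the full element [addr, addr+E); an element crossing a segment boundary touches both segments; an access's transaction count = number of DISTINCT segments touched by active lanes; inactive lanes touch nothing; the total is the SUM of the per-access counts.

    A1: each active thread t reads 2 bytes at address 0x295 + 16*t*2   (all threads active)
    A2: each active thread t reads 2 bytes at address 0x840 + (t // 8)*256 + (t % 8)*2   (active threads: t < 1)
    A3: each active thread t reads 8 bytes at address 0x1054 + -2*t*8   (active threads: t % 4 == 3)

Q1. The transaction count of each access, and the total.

A1: 16 transactions
A2: 1 transaction
A3: 8 transactions

Answer: 16,1,8; total 25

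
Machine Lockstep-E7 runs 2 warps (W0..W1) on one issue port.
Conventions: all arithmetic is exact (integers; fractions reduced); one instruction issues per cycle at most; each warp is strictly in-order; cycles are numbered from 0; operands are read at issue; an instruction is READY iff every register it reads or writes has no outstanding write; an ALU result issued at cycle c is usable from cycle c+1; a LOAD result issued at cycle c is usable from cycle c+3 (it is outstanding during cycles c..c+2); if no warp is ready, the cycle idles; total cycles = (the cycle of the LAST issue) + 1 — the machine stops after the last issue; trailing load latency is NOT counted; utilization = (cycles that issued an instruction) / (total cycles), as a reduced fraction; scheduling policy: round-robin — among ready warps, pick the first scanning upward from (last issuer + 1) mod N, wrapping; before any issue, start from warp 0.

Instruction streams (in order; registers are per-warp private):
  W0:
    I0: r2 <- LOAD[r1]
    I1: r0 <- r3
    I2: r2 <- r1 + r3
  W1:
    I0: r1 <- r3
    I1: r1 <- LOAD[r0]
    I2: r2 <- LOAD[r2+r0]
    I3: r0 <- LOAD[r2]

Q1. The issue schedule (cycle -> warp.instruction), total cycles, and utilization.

cycle 0: W0.I0
cycle 1: W1.I0
cycle 2: W0.I1
cycle 3: W1.I1
cycle 4: W0.I2
cycle 5: W1.I2
cycle 6: idle
cycle 7: idle
cycle 8: W1.I3

Answer: 9 cycles, utilization 7/9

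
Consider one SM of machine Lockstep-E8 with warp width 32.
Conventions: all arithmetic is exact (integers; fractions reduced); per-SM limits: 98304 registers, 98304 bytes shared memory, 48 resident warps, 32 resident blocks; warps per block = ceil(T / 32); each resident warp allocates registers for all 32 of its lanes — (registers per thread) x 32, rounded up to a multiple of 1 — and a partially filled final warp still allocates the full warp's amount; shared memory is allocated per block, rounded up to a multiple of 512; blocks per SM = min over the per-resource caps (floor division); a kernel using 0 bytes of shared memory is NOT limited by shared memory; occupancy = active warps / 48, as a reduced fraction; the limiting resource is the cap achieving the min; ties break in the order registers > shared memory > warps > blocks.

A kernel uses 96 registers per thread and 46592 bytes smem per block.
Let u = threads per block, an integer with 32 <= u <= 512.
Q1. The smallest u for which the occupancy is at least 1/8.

Answer: u = 65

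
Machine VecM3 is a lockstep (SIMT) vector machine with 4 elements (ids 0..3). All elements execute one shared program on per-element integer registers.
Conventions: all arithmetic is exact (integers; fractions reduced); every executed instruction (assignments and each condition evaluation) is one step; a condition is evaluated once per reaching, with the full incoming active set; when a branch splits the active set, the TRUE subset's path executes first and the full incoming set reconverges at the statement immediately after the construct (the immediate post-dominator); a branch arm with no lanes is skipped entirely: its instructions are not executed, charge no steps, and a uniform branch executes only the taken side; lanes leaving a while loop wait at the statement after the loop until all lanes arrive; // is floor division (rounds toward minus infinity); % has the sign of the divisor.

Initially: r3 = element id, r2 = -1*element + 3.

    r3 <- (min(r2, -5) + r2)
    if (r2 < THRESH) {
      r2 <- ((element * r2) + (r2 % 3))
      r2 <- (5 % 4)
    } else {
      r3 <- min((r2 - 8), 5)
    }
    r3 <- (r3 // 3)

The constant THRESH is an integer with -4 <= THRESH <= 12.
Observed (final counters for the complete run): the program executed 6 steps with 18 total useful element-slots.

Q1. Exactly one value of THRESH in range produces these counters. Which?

Answer: THRESH = 2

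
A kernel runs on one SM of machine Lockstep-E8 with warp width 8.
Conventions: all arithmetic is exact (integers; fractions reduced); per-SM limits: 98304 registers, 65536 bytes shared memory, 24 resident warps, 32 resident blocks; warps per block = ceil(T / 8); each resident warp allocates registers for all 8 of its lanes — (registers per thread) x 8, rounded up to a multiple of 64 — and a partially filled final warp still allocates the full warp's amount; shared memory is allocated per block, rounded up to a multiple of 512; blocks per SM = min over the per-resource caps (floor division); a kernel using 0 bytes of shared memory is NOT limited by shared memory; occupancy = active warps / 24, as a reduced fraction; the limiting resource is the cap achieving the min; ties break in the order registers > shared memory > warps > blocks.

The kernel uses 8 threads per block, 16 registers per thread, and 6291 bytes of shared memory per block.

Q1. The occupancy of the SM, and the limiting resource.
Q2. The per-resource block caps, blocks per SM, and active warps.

Answer: occupancy 3/8, limited by shared memory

registers: 768 blocks
shared memory: 9 blocks
warps: 24 blocks
blocks: 32 blocks

Answer: 9 blocks, 9 active warps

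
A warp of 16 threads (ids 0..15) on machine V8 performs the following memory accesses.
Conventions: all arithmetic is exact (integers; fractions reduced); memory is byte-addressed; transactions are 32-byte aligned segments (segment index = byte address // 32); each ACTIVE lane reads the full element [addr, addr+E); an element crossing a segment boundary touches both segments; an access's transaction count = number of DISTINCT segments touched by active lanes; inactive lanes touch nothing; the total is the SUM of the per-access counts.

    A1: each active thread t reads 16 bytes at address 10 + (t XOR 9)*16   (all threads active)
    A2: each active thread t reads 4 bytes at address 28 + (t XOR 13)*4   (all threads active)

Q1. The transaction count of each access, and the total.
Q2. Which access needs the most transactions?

A1: 9 transactions
A2: 3 transactions

Answer: 9,3; total 12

Answer: A1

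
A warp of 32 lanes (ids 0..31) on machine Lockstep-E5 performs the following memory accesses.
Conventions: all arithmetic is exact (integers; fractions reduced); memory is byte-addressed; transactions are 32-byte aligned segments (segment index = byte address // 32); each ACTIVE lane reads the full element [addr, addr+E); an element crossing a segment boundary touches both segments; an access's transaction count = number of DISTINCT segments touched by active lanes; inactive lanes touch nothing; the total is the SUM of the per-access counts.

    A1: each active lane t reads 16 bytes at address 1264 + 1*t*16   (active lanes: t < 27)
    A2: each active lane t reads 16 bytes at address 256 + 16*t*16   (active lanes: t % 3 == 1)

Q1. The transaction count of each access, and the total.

A1: 14 transactions
A2: 11 transactions

Answer: 14,11; total 25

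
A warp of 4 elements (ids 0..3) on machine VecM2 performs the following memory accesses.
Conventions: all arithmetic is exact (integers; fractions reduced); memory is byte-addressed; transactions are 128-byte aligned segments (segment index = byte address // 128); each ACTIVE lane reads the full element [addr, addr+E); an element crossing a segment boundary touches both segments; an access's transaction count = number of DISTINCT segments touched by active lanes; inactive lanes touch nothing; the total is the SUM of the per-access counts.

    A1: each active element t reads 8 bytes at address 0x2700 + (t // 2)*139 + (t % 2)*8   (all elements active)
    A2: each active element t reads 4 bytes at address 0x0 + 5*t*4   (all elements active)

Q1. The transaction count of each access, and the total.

A1: 2 transactions
A2: 1 transaction

Answer: 2,1; total 3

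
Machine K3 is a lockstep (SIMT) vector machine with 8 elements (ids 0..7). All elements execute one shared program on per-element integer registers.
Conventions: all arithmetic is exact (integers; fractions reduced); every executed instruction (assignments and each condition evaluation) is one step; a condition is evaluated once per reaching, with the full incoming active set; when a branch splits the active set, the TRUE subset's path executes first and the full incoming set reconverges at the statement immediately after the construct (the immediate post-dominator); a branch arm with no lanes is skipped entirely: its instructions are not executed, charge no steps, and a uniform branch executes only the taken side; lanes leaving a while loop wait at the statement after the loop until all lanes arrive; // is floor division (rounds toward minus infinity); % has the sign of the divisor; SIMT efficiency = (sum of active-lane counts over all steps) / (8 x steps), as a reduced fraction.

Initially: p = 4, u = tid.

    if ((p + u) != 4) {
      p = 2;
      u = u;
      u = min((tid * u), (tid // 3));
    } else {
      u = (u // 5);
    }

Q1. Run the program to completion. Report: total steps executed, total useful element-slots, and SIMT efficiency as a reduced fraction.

Answer: 5 steps, 30 useful, 3/4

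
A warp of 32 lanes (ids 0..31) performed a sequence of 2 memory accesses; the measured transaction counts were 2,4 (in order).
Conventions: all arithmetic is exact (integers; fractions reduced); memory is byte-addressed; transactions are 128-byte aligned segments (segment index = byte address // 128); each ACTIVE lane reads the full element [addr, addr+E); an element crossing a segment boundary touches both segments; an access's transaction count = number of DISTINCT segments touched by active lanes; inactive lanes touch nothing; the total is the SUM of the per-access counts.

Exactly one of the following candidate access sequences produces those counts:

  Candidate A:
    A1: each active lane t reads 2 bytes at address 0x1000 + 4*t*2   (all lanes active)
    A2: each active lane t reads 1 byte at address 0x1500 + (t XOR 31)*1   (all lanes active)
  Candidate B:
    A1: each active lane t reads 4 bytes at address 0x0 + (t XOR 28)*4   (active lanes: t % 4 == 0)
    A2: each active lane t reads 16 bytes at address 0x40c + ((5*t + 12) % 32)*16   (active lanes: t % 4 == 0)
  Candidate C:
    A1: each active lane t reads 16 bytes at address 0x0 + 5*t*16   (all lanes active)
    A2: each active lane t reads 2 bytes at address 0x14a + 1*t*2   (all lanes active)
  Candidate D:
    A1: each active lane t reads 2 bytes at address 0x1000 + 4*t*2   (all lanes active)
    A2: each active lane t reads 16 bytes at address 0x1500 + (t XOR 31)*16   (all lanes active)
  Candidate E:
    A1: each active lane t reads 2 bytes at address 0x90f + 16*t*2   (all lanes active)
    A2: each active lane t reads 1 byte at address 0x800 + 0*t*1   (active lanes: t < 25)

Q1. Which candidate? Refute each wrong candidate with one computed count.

A: A2 gives 1 transaction, not 4
B: A1 gives 1 transaction, not 2
C: A1 gives 20 transactions, not 2
E: A1 gives 8 transactions, not 2
D: all counts match (2,4)

Answer: D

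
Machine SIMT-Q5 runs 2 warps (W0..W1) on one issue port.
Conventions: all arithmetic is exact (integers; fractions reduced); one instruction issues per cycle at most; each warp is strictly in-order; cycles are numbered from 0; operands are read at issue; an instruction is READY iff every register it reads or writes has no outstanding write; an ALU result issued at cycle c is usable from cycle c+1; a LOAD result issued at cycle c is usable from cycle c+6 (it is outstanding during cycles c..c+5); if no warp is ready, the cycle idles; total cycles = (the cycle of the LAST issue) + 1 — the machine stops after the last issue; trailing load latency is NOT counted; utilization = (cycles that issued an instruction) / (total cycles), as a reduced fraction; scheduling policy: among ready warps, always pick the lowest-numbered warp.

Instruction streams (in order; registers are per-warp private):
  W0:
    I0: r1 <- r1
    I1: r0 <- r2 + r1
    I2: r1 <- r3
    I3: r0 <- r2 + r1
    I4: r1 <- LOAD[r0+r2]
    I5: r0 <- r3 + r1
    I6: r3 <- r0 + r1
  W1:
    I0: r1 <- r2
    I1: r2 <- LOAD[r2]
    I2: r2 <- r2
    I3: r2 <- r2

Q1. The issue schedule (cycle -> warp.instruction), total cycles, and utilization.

cycle 0: W0.I0
cycle 1: W0.I1
cycle 2: W0.I2
cycle 3: W0.I3
cycle 4: W0.I4
cycle 5: W1.I0
cycle 6: W1.I1
cycle 7: idle
cycle 8: idle
cycle 9: idle
cycle 10: W0.I5
cycle 11: W0.I6
cycle 12: W1.I2
cycle 13: W1.I3

Answer: 14 cycles, utilization 11/14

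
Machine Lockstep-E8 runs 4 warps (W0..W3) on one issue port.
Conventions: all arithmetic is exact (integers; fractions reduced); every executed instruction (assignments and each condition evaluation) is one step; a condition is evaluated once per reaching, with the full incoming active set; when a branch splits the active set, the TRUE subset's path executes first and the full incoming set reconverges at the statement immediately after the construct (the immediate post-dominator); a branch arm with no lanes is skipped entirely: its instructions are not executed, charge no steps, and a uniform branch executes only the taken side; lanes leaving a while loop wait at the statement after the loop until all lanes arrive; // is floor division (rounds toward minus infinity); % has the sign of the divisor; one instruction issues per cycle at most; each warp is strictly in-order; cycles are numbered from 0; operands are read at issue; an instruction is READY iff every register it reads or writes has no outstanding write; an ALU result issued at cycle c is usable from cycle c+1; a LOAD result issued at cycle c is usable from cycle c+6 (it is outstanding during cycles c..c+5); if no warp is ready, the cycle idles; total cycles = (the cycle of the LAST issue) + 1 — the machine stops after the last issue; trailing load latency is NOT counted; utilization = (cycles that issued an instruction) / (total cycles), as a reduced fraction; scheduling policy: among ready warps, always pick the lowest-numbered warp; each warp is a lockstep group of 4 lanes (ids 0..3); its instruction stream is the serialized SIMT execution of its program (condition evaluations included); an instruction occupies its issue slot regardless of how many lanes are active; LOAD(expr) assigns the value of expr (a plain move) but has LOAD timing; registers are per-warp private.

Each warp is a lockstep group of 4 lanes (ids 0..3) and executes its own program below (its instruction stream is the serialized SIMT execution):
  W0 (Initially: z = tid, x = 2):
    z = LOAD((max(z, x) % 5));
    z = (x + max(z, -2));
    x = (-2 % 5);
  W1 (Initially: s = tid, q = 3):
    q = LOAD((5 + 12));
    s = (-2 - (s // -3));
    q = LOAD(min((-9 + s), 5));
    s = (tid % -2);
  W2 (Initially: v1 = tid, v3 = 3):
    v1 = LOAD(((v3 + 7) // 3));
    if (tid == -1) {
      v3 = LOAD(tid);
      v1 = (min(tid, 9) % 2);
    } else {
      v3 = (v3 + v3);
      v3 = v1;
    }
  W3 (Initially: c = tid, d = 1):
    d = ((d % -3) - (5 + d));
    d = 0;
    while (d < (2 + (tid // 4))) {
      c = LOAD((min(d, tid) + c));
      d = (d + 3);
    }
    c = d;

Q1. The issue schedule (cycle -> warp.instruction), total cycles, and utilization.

cycle 0: W0.I0
cycle 1: W1.I0
cycle 2: W1.I1
cycle 3: W2.I0
cycle 4: W2.I1
cycle 5: W2.I2
cycle 6: W0.I1
cycle 7: W0.I2
cycle 8: W1.I2
cycle 9: W1.I3
cycle 10: W2.I3
cycle 11: W3.I0
cycle 12: W3.I1
cycle 13: W3.I2
cycle 14: W3.I3
cycle 15: W3.I4
cycle 16: W3.I5
cycle 17: idle
cycle 18: idle
cycle 19: idle
cycle 20: W3.I6

Answer: 21 cycles, utilization 6/7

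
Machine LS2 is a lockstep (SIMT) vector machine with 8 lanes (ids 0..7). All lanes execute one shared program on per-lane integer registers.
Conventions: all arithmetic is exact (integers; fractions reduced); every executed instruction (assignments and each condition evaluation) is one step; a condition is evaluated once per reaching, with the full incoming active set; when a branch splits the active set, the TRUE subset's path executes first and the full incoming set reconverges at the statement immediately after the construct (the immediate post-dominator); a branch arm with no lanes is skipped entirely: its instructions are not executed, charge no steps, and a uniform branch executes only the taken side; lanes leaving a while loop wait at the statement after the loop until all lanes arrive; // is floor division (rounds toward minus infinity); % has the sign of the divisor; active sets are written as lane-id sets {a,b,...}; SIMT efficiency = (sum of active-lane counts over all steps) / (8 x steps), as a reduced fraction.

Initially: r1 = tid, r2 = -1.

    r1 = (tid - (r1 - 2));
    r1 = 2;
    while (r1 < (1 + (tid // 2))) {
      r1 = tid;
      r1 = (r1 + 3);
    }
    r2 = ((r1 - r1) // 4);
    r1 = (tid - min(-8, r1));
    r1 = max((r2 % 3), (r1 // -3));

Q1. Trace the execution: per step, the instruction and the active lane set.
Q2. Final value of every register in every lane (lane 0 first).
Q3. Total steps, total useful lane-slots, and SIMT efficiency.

step 0: r1 <- (tid - (r1 - 2))       {0,1,2,3,4,5,6,7}
step 1: r1 <- 2                      {0,1,2,3,4,5,6,7}
step 2: eval (r1 < (1 + (tid // 2))) {0,1,2,3,4,5,6,7}
step 3: r1 <- tid                    {4,5,6,7}
step 4: r1 <- (r1 + 3)               {4,5,6,7}
step 5: eval (r1 < (1 + (tid // 2))) {4,5,6,7}
step 6: r2 <- ((r1 - r1) // 4)       {0,1,2,3,4,5,6,7}
step 7: r1 <- (tid - min(-8, r1))    {0,1,2,3,4,5,6,7}
step 8: r1 <- max((r2 % 3), (r1 // -3)) {0,1,2,3,4,5,6,7}

Answer: 9 steps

r1: 0,0,0,0,0,0,0,0
r2: 0,0,0,0,0,0,0,0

steps = 9; useful = 60; efficiency = 60/72 = 5/6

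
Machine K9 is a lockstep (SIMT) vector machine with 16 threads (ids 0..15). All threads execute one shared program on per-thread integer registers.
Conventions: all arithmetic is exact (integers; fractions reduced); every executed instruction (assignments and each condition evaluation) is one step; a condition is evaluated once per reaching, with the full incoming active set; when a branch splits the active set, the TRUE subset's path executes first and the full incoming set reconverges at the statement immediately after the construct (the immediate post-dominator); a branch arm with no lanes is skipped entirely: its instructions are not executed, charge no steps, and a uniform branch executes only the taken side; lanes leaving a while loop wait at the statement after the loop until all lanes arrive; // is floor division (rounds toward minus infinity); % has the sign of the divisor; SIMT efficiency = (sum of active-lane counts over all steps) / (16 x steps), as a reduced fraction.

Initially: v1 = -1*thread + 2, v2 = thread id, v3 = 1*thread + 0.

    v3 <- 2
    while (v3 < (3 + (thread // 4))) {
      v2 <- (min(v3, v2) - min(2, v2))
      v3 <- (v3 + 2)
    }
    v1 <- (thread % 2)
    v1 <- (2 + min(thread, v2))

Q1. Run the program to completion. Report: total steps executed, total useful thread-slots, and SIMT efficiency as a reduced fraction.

Answer: 10 steps, 136 useful, 17/20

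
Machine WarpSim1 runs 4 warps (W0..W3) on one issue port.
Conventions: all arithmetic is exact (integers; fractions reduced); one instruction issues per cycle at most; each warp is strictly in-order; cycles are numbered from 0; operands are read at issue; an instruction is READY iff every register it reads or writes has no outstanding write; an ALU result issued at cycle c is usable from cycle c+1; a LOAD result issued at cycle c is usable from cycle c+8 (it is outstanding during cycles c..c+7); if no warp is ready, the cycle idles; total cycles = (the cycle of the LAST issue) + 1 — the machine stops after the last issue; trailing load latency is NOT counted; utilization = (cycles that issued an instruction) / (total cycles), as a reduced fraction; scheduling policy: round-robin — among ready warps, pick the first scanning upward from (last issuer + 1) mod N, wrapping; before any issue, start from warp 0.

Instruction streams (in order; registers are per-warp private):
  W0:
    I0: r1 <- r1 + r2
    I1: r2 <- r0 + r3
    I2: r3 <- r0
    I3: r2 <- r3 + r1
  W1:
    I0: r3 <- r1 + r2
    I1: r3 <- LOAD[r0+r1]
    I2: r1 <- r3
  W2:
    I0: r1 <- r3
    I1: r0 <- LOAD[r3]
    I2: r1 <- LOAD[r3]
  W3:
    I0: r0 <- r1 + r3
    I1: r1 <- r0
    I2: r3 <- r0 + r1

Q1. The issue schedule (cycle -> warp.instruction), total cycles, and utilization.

cycle 0: W0.I0
cycle 1: W1.I0
cycle 2: W2.I0
cycle 3: W3.I0
cycle 4: W0.I1
cycle 5: W1.I1
cycle 6: W2.I1
cycle 7: W3.I1
cycle 8: W0.I2
cycle 9: W2.I2
cycle 10: W3.I2
cycle 11: W0.I3
cycle 12: idle
cycle 13: W1.I2

Answer: 14 cycles, utilization 13/14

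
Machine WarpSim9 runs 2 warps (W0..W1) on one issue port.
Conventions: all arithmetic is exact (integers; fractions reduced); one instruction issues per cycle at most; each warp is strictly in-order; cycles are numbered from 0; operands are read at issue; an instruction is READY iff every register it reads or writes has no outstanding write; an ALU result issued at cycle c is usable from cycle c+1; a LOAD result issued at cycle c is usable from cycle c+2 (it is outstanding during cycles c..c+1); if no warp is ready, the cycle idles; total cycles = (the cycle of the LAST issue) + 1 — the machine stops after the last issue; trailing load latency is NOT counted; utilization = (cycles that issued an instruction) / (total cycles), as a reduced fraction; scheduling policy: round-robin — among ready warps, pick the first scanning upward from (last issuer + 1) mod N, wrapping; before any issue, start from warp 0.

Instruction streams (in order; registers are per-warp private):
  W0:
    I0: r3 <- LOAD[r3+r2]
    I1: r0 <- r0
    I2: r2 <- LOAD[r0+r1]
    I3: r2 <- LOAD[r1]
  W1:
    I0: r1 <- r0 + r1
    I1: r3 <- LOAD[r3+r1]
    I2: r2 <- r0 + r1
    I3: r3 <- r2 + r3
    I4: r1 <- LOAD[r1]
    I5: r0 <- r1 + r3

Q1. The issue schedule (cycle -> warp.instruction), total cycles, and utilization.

cycle 0: W0.I0
cycle 1: W1.I0
cycle 2: W0.I1
cycle 3: W1.I1
cycle 4: W0.I2
cycle 5: W1.I2
cycle 6: W0.I3
cycle 7: W1.I3
cycle 8: W1.I4
cycle 9: idle
cycle 10: W1.I5

Answer: 11 cycles, utilization 10/11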